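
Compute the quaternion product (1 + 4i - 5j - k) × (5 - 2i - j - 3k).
5 + 32i - 12j - 22k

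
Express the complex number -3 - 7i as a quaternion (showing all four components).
-3 - 7i + 0j + 0k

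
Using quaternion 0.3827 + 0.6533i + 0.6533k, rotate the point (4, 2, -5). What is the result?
(-4.682, 3.086, 3.682)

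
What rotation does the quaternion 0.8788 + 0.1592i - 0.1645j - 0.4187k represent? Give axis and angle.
axis = (0.3336, -0.3447, -0.8774), θ = 57°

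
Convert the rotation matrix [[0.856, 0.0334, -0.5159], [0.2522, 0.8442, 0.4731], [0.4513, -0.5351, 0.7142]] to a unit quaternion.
0.9239 - 0.2728i - 0.2617j + 0.0592k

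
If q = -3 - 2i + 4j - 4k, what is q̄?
-3 + 2i - 4j + 4k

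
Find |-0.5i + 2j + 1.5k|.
2.55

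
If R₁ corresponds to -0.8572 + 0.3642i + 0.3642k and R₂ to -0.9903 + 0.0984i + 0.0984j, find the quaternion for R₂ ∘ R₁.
0.813 - 0.4092i - 0.1202j - 0.3965k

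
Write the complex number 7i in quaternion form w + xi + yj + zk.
0 + 7i + 0j + 0k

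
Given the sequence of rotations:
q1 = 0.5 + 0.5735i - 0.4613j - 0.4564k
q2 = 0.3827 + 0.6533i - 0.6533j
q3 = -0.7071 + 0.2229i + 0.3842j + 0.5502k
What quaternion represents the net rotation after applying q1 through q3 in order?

q2 · q1 = -0.4847 + 0.8443i - 0.205j - 0.1014k
q3 · q2 · q1 = 0.2891 - 0.6312i + 0.4459j - 0.5651k
0.2891 - 0.6312i + 0.4459j - 0.5651k


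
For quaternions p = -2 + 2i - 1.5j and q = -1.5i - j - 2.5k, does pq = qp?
No: pq = 1.5 + 6.75i + 7j + 0.75k ≠ 1.5 - 0.75i - 3j + 9.25k = qp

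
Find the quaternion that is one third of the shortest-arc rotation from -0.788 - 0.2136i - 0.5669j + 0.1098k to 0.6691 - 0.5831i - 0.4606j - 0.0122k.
-0.958 + 0.0941i - 0.2533j + 0.096k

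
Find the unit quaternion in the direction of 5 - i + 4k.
0.7715 - 0.1543i + 0.6172k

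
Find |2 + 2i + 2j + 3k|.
√21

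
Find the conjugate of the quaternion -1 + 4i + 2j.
-1 - 4i - 2j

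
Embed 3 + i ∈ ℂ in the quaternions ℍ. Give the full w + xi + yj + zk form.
3 + i + 0j + 0k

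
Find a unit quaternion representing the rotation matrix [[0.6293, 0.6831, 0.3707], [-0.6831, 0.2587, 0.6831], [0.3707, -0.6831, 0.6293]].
0.7933 - 0.4305i - 0.4305k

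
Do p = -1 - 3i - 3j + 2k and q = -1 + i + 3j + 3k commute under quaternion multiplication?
No: pq = 7 - 13i + 11j - 11k ≠ 7 + 17i - 11j + k = qp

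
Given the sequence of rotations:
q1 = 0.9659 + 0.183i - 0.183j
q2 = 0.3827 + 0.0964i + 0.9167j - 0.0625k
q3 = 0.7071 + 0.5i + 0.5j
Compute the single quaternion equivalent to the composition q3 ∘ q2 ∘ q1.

q2 · q1 = 0.5198 + 0.1517i + 0.804j - 0.2458k
q3 · q2 · q1 = -0.1103 + 0.2443i + 0.9513j + 0.1523k
-0.1103 + 0.2443i + 0.9513j + 0.1523k


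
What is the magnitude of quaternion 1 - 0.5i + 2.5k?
2.739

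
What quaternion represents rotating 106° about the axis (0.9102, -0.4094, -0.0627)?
0.6018 + 0.7269i - 0.327j - 0.0501k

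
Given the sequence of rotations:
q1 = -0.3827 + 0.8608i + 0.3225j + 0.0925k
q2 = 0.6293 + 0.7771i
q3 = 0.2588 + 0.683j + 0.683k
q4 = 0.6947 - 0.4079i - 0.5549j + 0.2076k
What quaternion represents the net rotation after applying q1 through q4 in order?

q2 · q1 = -0.9098 + 0.2443i + 0.1311j + 0.3088k
q3 · q2 · q1 = -0.5359 + 0.1846i - 0.4206j - 0.7083k
q4 · q3 · q2 · q1 = -0.3833 + 0.8272i - 0.2454j - 0.3293k
-0.3833 + 0.8272i - 0.2454j - 0.3293k


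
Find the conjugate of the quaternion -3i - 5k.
3i + 5k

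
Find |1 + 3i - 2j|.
√14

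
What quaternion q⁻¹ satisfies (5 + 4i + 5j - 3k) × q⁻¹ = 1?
0.0667 - 0.0533i - 0.0667j + 0.04k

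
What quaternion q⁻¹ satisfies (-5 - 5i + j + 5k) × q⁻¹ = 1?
-0.0658 + 0.0658i - 0.0132j - 0.0658k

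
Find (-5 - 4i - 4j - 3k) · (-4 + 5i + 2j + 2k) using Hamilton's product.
54 - 11i - j + 14k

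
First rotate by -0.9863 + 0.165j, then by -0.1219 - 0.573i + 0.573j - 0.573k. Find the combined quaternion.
0.0257 + 0.6597i - 0.5853j + 0.4706k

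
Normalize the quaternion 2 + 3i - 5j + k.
0.3203 + 0.4804i - 0.8006j + 0.1601k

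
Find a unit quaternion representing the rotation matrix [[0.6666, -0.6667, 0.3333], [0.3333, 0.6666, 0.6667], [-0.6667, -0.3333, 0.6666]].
0.866 - 0.2887i + 0.2887j + 0.2887k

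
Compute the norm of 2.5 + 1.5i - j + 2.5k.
3.969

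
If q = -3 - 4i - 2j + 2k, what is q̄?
-3 + 4i + 2j - 2k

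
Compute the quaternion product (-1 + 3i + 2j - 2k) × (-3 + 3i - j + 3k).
2 - 8i - 20j - 6k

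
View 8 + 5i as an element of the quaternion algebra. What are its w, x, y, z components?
8 + 5i + 0j + 0k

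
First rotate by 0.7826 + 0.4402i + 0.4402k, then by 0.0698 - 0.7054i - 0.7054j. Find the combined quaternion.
0.3651 - 0.8318i - 0.2415j + 0.3412k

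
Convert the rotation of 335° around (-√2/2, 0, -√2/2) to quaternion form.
-0.9763 - 0.153i - 0.153k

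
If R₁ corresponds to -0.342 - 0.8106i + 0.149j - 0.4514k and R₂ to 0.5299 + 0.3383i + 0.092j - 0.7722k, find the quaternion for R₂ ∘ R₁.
-0.2693 - 0.4717i + 0.8261j + 0.1499k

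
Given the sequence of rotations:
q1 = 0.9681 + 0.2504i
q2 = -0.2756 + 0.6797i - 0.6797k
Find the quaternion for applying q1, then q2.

q2 · q1 = -0.437 + 0.589i - 0.1702j - 0.658k
-0.437 + 0.589i - 0.1702j - 0.658k


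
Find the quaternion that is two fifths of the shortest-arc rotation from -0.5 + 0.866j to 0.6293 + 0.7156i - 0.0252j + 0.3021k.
-0.6718 - 0.3583i + 0.6304j - 0.1513k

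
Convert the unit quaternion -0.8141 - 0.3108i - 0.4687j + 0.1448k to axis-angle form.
axis = (-0.5352, -0.8071, 0.2493), θ = 289°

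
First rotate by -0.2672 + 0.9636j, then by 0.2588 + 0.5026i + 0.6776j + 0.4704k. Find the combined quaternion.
-0.7221 - 0.5876i + 0.0683j + 0.3586k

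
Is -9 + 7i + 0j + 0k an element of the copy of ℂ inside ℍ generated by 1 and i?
Yes. The quaternion -9 + 7i has j- and k-coefficients y = z = 0, so it lies in the complex subalgebra spanned by 1 and i.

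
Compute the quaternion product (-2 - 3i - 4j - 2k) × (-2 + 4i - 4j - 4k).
-8 + 6i - 4j + 40k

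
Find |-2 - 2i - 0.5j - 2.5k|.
3.808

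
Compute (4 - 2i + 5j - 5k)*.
4 + 2i - 5j + 5k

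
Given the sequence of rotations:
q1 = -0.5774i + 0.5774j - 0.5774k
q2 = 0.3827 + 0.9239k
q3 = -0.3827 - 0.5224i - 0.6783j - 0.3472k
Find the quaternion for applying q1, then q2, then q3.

q2 · q1 = 0.5335 - 0.7544i - 0.3125j - 0.221k
q3 · q2 · q1 = -0.887 + 0.0514i - 0.0958j - 0.4491k
-0.887 + 0.0514i - 0.0958j - 0.4491k


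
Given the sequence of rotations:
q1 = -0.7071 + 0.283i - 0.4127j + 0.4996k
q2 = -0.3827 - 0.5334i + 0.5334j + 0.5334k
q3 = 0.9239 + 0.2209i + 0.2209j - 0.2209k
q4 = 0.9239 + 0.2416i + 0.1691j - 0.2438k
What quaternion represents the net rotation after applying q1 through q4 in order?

q2 · q1 = 0.3752 + 0.7555i + 0.1982j - 0.4992k
q3 · q2 · q1 = 0.0257 + 0.7144i + 0.2094j - 0.6672k
q4 · q3 · q2 · q1 = -0.3469 + 0.6045i + 0.1848j - 0.6929k
-0.3469 + 0.6045i + 0.1848j - 0.6929k


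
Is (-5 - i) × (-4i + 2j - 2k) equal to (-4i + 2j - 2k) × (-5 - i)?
No: pq = -4 + 20i - 12j + 8k ≠ -4 + 20i - 8j + 12k = qp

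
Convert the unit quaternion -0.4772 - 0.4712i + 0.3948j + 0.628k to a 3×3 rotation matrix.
[[-0.1005, 0.2273, -0.9686], [-0.9714, -0.2328, 0.0462], [-0.215, 0.9456, 0.2442]]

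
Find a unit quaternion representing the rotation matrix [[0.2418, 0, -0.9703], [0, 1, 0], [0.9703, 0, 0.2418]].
0.788 - 0.6157j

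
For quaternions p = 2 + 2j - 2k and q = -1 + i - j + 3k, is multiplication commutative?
No: pq = 6 + 6i - 6j + 6k ≠ 6 - 2i - 2j + 10k = qp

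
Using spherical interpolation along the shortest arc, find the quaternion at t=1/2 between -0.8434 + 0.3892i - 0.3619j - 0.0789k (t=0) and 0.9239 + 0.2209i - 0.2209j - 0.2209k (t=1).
-0.9892 + 0.0942i - 0.0789j + 0.0795k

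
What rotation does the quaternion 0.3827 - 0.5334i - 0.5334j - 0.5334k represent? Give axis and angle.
axis = (-√3/3, -√3/3, -√3/3), θ = 3π/4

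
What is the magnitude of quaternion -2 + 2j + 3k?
√17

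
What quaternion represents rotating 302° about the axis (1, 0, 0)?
-0.8746 + 0.4848i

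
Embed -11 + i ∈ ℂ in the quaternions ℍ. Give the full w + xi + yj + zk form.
-11 + i + 0j + 0k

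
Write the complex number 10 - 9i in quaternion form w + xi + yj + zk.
10 - 9i + 0j + 0k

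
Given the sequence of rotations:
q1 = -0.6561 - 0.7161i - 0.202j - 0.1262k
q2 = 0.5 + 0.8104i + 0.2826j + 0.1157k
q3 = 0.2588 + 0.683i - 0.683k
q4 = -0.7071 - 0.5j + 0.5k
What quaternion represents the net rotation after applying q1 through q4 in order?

q2 · q1 = 0.324 - 0.902i - 0.267j - 0.1003k
q3 · q2 · q1 = 0.6314 - 0.1945i + 0.6155j - 0.4296k
q4 · q3 · q2 · q1 = 0.0761 + 0.0446i - 0.8482j + 0.5222k
0.0761 + 0.0446i - 0.8482j + 0.5222k


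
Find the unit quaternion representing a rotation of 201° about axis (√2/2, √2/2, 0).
-0.1822 + 0.6953i + 0.6953j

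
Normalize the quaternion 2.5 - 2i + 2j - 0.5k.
0.6565 - 0.5252i + 0.5252j - 0.1313k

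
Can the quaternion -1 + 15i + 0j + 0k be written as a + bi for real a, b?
Yes. The quaternion -1 + 15i has j- and k-coefficients y = z = 0, so it lies in the complex subalgebra spanned by 1 and i.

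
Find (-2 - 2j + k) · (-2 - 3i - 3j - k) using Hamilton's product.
-1 + 11i + 7j - 6k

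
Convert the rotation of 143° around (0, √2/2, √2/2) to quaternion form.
0.3173 + 0.6706j + 0.6706k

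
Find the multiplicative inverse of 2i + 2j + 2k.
-0.1667i - 0.1667j - 0.1667k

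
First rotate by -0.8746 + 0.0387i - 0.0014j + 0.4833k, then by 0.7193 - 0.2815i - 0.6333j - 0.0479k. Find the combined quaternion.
-0.5959 - 0.0321i + 0.6871j + 0.4144k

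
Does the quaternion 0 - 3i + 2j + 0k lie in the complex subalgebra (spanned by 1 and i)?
No. The quaternion -3i + 2j has j-coefficient y = 2 and k-coefficient z = 0, not both zero, so it does not lie in the complex subalgebra spanned by 1 and i.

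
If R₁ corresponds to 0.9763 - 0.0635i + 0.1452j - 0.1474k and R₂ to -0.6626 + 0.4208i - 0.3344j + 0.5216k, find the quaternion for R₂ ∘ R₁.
-0.4947 + 0.4265i - 0.3938j + 0.6468k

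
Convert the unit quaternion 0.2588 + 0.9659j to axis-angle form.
axis = (0, 1, 0), θ = 5π/6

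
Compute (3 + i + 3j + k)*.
3 - i - 3j - k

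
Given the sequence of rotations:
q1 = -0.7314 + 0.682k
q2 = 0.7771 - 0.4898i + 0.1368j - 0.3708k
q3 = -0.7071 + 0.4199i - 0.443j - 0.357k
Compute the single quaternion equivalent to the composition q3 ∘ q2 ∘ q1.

q2 · q1 = -0.3155 + 0.4515i + 0.234j + 0.8012k
q3 · q2 · q1 = 0.4232 - 0.7231i - 0.5233j - 0.1556k
0.4232 - 0.7231i - 0.5233j - 0.1556k


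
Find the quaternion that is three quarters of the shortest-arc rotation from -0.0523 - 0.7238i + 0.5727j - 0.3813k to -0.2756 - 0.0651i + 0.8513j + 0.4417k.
-0.2471 - 0.2821i + 0.8927j + 0.2498k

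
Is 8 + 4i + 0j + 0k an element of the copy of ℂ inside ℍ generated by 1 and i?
Yes. The quaternion 8 + 4i has j- and k-coefficients y = z = 0, so it lies in the complex subalgebra spanned by 1 and i.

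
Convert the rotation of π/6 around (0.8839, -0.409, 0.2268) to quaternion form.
0.9659 + 0.2288i - 0.1059j + 0.0587k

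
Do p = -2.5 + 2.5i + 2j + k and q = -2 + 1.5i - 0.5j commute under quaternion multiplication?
No: pq = 2.25 - 8.25i - 1.25j - 6.25k ≠ 2.25 - 9.25i - 4.25j + 2.25k = qp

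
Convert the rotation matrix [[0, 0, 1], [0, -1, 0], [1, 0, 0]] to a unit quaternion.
0.7071i + 0.7071k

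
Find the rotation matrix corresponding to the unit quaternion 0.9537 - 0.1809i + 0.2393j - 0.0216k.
[[0.8845, -0.0454, 0.4643], [-0.1278, 0.9336, 0.3347], [-0.4486, -0.3554, 0.82]]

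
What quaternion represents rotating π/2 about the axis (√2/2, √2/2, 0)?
0.7071 + 0.5i + 0.5j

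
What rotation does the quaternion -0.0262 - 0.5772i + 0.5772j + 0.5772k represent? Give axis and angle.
axis = (-√3/3, √3/3, √3/3), θ = 183°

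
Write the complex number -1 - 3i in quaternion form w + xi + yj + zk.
-1 - 3i + 0j + 0k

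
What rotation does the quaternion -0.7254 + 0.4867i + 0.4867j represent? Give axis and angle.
axis = (√2/2, √2/2, 0), θ = 273°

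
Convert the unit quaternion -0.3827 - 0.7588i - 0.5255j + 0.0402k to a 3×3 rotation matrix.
[[0.4445, 0.8283, 0.3412], [0.7667, -0.1548, -0.623], [-0.4632, 0.5385, -0.7039]]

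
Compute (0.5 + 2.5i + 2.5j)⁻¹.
0.0392 - 0.1961i - 0.1961j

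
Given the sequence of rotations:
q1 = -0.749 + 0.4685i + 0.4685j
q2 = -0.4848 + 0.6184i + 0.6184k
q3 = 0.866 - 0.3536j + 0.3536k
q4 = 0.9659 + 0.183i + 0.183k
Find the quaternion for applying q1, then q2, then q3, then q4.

q2 · q1 = 0.0734 - 0.98i + 0.0626j - 0.1735k
q3 · q2 · q1 = 0.147 - 0.8095i - 0.3183j - 0.4708k
q4 · q3 · q2 · q1 = 0.3763 - 0.6967i - 0.3694j - 0.4861k
0.3763 - 0.6967i - 0.3694j - 0.4861k


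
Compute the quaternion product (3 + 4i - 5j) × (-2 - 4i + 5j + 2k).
35 - 30i + 17j + 6k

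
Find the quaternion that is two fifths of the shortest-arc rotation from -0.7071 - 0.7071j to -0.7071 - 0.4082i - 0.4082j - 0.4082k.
-0.7461 - 0.1738i - 0.6188j - 0.1738k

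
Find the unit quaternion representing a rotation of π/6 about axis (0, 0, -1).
0.9659 - 0.2588k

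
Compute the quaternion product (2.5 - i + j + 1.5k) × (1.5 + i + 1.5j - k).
4.75 - 2.25i + 5.75j - 2.75k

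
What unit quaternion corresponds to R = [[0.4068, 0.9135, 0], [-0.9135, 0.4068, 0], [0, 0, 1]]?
0.8387 - 0.5446k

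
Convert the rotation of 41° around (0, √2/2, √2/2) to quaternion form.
0.9367 + 0.2476j + 0.2476k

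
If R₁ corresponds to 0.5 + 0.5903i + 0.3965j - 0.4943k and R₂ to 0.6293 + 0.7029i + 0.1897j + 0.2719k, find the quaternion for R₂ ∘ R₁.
-0.0411 + 0.5213i + 0.8523j - 0.0084k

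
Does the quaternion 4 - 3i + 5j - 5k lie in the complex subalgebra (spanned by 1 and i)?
No. The quaternion 4 - 3i + 5j - 5k has j-coefficient y = 5 and k-coefficient z = -5, not both zero, so it does not lie in the complex subalgebra spanned by 1 and i.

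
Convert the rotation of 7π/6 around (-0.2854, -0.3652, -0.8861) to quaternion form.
-0.2588 - 0.2757i - 0.3528j - 0.8559k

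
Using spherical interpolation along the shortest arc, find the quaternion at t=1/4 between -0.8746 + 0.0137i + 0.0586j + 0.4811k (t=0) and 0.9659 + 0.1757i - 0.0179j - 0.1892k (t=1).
-0.9089 - 0.0345i + 0.0489j + 0.4126k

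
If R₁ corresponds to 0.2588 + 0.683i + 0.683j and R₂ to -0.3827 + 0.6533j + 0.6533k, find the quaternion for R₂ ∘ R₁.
-0.5452 - 0.7076i + 0.3539j - 0.2771k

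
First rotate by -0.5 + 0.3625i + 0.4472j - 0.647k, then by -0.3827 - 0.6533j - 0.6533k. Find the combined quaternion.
0.0608 + 0.5761i - 0.0813j + 0.8111k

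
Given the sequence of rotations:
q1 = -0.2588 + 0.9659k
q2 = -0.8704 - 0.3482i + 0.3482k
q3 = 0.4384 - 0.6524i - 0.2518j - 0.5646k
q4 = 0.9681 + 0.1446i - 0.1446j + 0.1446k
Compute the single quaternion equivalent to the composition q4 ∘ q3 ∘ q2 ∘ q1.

q2 · q1 = -0.1111 + 0.0901i + 0.3363j - 0.9308k
q3 · q2 · q1 = -0.4308 + 0.5362i - 0.4827j - 0.5421k
q4 · q3 · q2 · q1 = -0.486 + 0.605i - 0.2491j - 0.5794k
-0.486 + 0.605i - 0.2491j - 0.5794k


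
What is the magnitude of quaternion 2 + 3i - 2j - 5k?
√42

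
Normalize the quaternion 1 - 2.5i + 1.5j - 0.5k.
0.3203 - 0.8006i + 0.4804j - 0.1601k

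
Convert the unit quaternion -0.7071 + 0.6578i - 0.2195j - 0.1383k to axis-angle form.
axis = (0.9303, -0.3104, -0.1956), θ = 3π/2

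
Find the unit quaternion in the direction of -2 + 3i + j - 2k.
-0.4714 + 0.7071i + 0.2357j - 0.4714k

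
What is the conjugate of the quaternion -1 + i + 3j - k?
-1 - i - 3j + k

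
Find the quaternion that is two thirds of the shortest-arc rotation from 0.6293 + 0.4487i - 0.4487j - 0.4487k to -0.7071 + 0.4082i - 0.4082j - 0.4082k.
-0.2924 + 0.5521i - 0.5521j - 0.5521k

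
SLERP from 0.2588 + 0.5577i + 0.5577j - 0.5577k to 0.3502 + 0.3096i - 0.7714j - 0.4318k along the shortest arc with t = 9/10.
0.3811 + 0.3861i - 0.6709j - 0.5056k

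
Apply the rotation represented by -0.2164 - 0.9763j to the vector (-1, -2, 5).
(3.019, -2, -4.109)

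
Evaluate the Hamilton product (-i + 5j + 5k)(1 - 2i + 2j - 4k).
8 - 31i - 9j + 13k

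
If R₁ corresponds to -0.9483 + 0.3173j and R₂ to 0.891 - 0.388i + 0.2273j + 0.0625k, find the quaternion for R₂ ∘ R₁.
-0.9171 + 0.3481i + 0.0672j - 0.1824k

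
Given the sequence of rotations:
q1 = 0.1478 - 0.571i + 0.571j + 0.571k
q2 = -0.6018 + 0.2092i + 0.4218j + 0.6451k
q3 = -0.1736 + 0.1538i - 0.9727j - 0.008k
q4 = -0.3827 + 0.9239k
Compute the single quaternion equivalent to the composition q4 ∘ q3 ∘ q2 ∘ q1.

q2 · q1 = -0.5787 + 0.247i - 0.7691j + 0.112k
q3 · q2 · q1 = -0.6847 - 0.247i + 0.6772j + 0.1072k
q4 · q3 · q2 · q1 = 0.163 - 0.5311i - 0.4874j - 0.6736k
0.163 - 0.5311i - 0.4874j - 0.6736k


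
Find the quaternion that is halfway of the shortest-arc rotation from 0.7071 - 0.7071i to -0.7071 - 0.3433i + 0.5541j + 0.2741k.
0.8918 - 0.2294i - 0.3494j - 0.1729k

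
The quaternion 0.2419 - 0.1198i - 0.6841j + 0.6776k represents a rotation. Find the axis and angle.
axis = (-0.1235, -0.705, 0.6983), θ = 152°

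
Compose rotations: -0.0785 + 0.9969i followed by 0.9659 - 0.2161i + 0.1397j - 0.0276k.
0.1396 + 0.9799i - 0.0385j - 0.1371k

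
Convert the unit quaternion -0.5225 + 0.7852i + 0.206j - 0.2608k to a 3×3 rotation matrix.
[[0.7791, 0.051, -0.6248], [0.596, -0.3691, 0.7131], [-0.1943, -0.928, -0.318]]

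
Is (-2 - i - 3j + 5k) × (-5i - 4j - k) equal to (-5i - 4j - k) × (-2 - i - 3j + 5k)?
No: pq = -12 + 33i - 18j - 9k ≠ -12 - 13i + 34j + 13k = qp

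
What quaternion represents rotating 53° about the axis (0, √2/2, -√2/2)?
0.8949 + 0.3155j - 0.3155k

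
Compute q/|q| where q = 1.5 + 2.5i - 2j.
0.4243 + 0.7071i - 0.5657j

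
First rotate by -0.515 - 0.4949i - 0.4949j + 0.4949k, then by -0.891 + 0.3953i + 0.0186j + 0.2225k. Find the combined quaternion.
0.5536 + 0.3567i + 0.1256j - 0.742k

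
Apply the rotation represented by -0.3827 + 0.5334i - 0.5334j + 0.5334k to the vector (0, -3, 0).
(0.482, 0.414, 2.932)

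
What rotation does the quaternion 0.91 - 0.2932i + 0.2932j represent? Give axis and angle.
axis = (-√2/2, √2/2, 0), θ = 49°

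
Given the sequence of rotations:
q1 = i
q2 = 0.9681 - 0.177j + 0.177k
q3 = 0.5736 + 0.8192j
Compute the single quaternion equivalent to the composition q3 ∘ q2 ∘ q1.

q2 · q1 = 0.9681i + 0.177j + 0.177k
q3 · q2 · q1 = -0.145 + 0.7003i + 0.1015j - 0.6915k
-0.145 + 0.7003i + 0.1015j - 0.6915k


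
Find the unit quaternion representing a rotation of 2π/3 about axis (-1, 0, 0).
0.5 - 0.866i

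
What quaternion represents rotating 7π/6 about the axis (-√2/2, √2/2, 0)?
-0.2588 - 0.683i + 0.683j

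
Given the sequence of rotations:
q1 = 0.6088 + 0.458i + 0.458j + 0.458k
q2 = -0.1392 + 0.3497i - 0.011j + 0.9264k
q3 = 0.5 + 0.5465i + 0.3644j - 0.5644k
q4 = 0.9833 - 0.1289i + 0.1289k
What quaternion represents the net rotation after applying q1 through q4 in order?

q2 · q1 = -0.6642 - 0.2802i + 0.1937j + 0.6654k
q3 · q2 · q1 = 0.126 - 0.1513i - 0.3507j + 0.9155k
q4 · q3 · q2 · q1 = -0.0136 - 0.1198i - 0.2463j + 0.9617k
-0.0136 - 0.1198i - 0.2463j + 0.9617k


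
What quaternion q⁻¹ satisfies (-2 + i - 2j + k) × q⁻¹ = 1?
-0.2 - 0.1i + 0.2j - 0.1k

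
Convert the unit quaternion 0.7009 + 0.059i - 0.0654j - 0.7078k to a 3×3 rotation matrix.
[[-0.0105, 0.9845, -0.1752], [-0.9999, -0.0089, 0.0099], [0.0082, 0.1753, 0.9845]]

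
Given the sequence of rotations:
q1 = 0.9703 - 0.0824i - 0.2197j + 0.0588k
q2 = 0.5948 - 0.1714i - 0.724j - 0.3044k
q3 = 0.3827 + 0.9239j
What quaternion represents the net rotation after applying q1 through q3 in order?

q2 · q1 = 0.4218 - 0.3248i - 0.798j - 0.2824k
q3 · q2 · q1 = 0.8987 - 0.3852i + 0.0843j + 0.192k
0.8987 - 0.3852i + 0.0843j + 0.192k


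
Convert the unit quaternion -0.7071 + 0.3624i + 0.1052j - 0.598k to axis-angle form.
axis = (0.5125, 0.1488, -0.8457), θ = 3π/2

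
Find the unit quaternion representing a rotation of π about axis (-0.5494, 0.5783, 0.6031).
-0.5494i + 0.5783j + 0.6031k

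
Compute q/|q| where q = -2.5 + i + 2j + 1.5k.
-0.6804 + 0.2722i + 0.5443j + 0.4082k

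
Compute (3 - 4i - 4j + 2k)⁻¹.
0.0667 + 0.0889i + 0.0889j - 0.0444k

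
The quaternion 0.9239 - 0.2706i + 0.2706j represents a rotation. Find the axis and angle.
axis = (-√2/2, √2/2, 0), θ = π/4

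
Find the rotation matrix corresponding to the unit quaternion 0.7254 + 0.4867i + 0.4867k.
[[0.5262, -0.7061, 0.4738], [0.7061, 0.0525, -0.7061], [0.4738, 0.7061, 0.5262]]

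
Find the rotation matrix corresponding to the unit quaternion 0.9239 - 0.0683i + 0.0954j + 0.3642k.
[[0.7165, -0.686, 0.1265], [0.6599, 0.7254, 0.1957], [-0.226, -0.0567, 0.9725]]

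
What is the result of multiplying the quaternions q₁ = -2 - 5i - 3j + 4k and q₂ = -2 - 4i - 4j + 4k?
-44 + 22i + 18j - 8k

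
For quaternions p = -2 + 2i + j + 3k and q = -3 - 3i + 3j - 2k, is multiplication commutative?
No: pq = 15 - 11i - 14j + 4k ≠ 15 + 11i - 4j - 14k = qp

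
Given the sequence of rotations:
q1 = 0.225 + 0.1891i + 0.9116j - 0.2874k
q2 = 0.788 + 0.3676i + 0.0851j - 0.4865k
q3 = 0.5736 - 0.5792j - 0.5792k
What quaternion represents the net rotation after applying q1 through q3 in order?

q2 · q1 = -0.1096 + 0.6508i + 0.7511j - 0.0169k
q3 · q2 · q1 = 0.3624 + 0.8181i + 0.1174j + 0.4307k
0.3624 + 0.8181i + 0.1174j + 0.4307k


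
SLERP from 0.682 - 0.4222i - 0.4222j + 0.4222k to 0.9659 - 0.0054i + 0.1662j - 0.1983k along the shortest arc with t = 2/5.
0.9144 - 0.2885i - 0.2081j + 0.1931k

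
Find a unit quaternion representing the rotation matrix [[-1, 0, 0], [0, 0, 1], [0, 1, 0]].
0.7071j + 0.7071k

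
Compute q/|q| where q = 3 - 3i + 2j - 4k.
0.4867 - 0.4867i + 0.3244j - 0.6489k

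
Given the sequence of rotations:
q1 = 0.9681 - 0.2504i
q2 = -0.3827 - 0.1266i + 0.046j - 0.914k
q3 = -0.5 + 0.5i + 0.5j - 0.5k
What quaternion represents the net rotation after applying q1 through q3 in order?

q2 · q1 = -0.4022 - 0.0267i + 0.2734j - 0.8733k
q3 · q2 · q1 = -0.3589 - 0.4877i + 0.1122j + 0.7878k
-0.3589 - 0.4877i + 0.1122j + 0.7878k


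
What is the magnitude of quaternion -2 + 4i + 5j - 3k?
√54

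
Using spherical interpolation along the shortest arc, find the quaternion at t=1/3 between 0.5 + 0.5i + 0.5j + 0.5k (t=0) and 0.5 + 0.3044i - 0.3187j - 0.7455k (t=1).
0.1803 + 0.2714i + 0.5617j + 0.7605k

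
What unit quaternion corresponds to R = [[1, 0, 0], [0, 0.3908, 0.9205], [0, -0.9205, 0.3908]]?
0.8339 - 0.5519i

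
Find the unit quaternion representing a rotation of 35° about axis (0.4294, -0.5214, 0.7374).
0.9537 + 0.1291i - 0.1568j + 0.2217k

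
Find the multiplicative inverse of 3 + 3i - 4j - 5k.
0.0508 - 0.0508i + 0.0678j + 0.0847k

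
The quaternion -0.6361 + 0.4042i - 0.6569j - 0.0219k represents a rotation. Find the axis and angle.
axis = (0.5238, -0.8513, -0.0284), θ = 259°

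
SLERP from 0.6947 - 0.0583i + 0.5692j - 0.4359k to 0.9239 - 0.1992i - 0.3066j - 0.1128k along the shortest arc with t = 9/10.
0.9438 - 0.1926i - 0.2178j - 0.1571k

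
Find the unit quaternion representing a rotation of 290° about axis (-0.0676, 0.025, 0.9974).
-0.8192 - 0.0388i + 0.0143j + 0.5721k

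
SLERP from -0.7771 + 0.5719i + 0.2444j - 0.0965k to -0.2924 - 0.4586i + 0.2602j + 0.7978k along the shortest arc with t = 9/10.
0.1689 + 0.5368i - 0.2182j - 0.7974k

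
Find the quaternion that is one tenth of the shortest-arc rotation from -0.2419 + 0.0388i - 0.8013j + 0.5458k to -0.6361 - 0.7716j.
-0.29 + 0.0355i - 0.816j + 0.4989k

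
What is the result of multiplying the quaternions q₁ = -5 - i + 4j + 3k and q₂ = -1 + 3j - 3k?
2 - 20i - 22j + 9k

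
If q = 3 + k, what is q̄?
3 - k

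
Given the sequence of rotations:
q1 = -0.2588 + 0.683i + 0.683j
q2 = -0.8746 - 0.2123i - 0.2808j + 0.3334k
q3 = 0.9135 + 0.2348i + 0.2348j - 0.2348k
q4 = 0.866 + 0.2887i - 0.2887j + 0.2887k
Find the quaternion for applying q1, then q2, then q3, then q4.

q2 · q1 = 0.5631 - 0.7701i - 0.297j - 0.0395k
q3 · q2 · q1 = 0.7557 - 0.6503i + 0.051j - 0.0572k
q4 · q3 · q2 · q1 = 0.8734 - 0.3432i - 0.3452j - 0.0044k
0.8734 - 0.3432i - 0.3452j - 0.0044k


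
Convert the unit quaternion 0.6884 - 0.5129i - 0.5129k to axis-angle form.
axis = (-√2/2, 0, -√2/2), θ = 93°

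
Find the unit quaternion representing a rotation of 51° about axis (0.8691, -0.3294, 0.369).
0.9026 + 0.3742i - 0.1418j + 0.1589k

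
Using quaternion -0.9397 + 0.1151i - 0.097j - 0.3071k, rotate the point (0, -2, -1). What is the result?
(1.087, -1.846, -0.641)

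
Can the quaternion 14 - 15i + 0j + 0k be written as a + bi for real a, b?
Yes. The quaternion 14 - 15i has j- and k-coefficients y = z = 0, so it lies in the complex subalgebra spanned by 1 and i.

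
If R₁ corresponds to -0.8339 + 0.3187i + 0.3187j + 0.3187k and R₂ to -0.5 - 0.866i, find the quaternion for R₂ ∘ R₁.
0.6929 + 0.5628i + 0.1166j - 0.4353k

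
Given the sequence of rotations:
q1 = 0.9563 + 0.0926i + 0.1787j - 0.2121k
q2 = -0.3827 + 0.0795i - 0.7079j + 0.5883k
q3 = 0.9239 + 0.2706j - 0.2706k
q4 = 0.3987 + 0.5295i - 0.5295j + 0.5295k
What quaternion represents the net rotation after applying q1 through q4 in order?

q2 · q1 = -0.1221 + 0.0856i - 0.674j + 0.7235k
q3 · q2 · q1 = 0.2654 + 0.0925i - 0.6789j + 0.6783k
q4 · q3 · q2 · q1 = -0.6618 + 0.1777i - 0.7214j + 0.1005k
-0.6618 + 0.1777i - 0.7214j + 0.1005k


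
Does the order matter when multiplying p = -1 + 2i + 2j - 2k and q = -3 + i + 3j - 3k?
Yes: pq = -11 - 7i - 5j + 13k ≠ -11 - 7i - 13j + 5k = qp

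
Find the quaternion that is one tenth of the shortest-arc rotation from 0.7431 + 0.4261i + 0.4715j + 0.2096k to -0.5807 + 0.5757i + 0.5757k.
0.8146 + 0.3306i + 0.4615j + 0.1187k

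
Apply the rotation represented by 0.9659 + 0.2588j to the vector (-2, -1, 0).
(-1.732, -1, 1)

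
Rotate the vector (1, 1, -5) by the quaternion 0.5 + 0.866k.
(-1.366, 0.366, -5)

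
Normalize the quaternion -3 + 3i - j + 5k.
-0.4523 + 0.4523i - 0.1508j + 0.7538k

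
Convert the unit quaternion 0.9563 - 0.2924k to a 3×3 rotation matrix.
[[0.829, 0.5592, 0], [-0.5592, 0.829, 0], [0, 0, 1]]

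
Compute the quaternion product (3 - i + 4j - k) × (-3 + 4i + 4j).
-21 + 19i - 4j - 17k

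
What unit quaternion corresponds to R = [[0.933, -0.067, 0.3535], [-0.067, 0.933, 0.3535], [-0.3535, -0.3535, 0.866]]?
0.9659 - 0.183i + 0.183j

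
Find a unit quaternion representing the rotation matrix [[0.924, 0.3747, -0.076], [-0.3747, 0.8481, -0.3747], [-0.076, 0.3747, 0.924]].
0.9613 + 0.1949i - 0.1949k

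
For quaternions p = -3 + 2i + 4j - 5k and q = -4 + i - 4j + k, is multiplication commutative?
No: pq = 31 - 27i - 11j + 5k ≠ 31 + 5i + 3j + 29k = qp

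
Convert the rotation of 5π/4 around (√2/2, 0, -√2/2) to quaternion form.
-0.3827 + 0.6533i - 0.6533k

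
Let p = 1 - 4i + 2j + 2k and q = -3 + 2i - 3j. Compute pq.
11 + 20i - 5j + 2k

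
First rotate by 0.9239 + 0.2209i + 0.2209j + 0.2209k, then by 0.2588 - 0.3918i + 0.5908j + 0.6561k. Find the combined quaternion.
0.0502 - 0.3192i + 0.8345j + 0.4463k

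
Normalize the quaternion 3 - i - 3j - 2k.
0.6255 - 0.2085i - 0.6255j - 0.417k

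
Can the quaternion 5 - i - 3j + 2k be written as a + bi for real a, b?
No. The quaternion 5 - i - 3j + 2k has j-coefficient y = -3 and k-coefficient z = 2, not both zero, so it does not lie in the complex subalgebra spanned by 1 and i.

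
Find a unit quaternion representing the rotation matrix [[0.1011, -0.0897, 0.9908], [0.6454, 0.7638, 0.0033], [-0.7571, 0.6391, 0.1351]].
0.7071 + 0.2248i + 0.618j + 0.2599k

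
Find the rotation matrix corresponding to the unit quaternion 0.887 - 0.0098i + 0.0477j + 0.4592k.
[[0.5737, -0.8156, 0.0756], [0.8137, 0.5781, 0.0612], [-0.0936, 0.0264, 0.9953]]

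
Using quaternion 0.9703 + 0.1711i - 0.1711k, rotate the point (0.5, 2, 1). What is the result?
(1.076, 1.268, 1.576)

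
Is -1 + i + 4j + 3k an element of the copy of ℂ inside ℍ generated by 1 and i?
No. The quaternion -1 + i + 4j + 3k has j-coefficient y = 4 and k-coefficient z = 3, not both zero, so it does not lie in the complex subalgebra spanned by 1 and i.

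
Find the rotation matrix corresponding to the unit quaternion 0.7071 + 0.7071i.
[[1, 0, 0], [0, 0, -1], [0, 1, 0]]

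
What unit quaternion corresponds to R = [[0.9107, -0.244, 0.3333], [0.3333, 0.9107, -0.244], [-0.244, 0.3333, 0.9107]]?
0.9659 + 0.1494i + 0.1494j + 0.1494k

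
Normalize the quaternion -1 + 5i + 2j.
-0.1826 + 0.9129i + 0.3651j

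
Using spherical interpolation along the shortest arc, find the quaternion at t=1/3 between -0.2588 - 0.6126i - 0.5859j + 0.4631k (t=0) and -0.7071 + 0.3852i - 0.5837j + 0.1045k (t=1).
-0.4992 - 0.3121i - 0.7006j + 0.4031k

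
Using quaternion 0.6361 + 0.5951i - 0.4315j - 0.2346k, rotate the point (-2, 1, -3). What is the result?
(1.234, 3.47, 0.662)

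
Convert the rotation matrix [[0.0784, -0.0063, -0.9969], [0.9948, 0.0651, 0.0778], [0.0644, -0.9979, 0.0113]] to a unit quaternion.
0.5373 - 0.5005i - 0.4938j + 0.4658k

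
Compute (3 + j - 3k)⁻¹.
0.1579 - 0.0526j + 0.1579k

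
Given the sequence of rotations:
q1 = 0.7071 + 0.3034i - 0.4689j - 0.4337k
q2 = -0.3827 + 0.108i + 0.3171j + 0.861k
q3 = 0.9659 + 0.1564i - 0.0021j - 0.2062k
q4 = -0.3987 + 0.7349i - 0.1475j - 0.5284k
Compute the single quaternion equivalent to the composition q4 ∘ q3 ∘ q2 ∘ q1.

q2 · q1 = 0.2187 + 0.2265i + 0.7117j + 0.6279k
q3 · q2 · q1 = 0.3068 + 0.3984i + 0.5421j + 0.6732k
q4 · q3 · q2 · q1 = 0.0206 + 0.2538i - 0.9666j + 0.0266k
0.0206 + 0.2538i - 0.9666j + 0.0266k


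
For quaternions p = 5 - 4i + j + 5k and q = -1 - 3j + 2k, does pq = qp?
No: pq = -12 + 21i - 8j + 17k ≠ -12 - 13i - 24j - 7k = qp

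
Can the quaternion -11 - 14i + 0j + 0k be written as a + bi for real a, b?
Yes. The quaternion -11 - 14i has j- and k-coefficients y = z = 0, so it lies in the complex subalgebra spanned by 1 and i.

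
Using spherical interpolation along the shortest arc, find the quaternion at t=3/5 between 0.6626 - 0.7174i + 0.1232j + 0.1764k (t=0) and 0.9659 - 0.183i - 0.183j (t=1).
0.8995 - 0.4256i - 0.0632j + 0.0761k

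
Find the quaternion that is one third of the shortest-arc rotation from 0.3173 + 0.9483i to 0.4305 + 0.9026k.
0.4615 + 0.7819i + 0.4191k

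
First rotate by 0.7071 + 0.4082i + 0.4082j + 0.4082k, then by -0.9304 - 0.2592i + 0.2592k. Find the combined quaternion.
-0.6579 - 0.6689i - 0.1682j - 0.3023k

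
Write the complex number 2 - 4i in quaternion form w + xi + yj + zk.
2 - 4i + 0j + 0k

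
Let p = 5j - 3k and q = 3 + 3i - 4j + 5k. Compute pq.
35 + 13i + 6j - 24k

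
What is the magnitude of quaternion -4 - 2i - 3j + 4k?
√45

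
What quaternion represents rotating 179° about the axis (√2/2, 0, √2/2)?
0.0087 + 0.7071i + 0.7071k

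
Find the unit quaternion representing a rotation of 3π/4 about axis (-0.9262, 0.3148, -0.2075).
0.3827 - 0.8557i + 0.2908j - 0.1917k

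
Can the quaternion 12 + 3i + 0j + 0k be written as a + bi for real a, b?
Yes. The quaternion 12 + 3i has j- and k-coefficients y = z = 0, so it lies in the complex subalgebra spanned by 1 and i.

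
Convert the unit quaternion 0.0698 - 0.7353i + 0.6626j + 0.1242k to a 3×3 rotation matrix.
[[0.0911, -0.9918, -0.0901], [-0.9571, -0.1122, 0.2672], [-0.2751, 0.0619, -0.9594]]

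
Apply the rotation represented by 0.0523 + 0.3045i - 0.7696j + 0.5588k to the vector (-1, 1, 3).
(1.061, -2.076, -2.359)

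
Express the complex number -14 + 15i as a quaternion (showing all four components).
-14 + 15i + 0j + 0k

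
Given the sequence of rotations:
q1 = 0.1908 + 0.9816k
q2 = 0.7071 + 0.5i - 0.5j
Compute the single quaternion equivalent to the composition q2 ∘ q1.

q2 · q1 = 0.1349 - 0.3954i - 0.5862j + 0.6941k
0.1349 - 0.3954i - 0.5862j + 0.6941k


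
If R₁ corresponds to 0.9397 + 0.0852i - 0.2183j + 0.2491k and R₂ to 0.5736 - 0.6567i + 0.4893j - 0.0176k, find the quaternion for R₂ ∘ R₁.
0.7062 - 0.4502i + 0.4967j + 0.228k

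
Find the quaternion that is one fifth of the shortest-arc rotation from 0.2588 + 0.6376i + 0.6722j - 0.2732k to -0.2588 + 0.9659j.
0.1591 + 0.54i + 0.7935j - 0.2314k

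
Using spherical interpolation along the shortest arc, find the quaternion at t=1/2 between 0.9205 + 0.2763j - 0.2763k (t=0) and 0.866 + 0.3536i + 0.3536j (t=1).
0.9177 + 0.1816i + 0.3236j - 0.1419k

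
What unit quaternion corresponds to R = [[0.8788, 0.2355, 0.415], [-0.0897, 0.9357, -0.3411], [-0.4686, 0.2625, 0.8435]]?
0.9563 + 0.1578i + 0.231j - 0.085k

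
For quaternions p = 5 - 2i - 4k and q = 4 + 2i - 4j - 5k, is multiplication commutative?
No: pq = 4 - 14i - 38j - 33k ≠ 4 + 18i - 2j - 49k = qp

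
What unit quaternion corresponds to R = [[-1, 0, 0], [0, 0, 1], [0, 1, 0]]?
0.7071j + 0.7071k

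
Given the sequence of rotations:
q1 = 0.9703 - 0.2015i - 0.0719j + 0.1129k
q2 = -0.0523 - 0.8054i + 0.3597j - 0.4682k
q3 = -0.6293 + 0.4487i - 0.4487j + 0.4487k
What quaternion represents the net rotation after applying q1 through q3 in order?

q2 · q1 = -0.1343 - 0.764i + 0.538j - 0.3298k
q3 · q2 · q1 = 0.8167 + 0.3271i - 0.4731j + 0.0459k
0.8167 + 0.3271i - 0.4731j + 0.0459k


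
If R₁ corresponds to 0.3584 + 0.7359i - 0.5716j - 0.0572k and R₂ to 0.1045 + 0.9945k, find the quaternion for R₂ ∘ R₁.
0.0943 + 0.6454i + 0.6721j + 0.3505k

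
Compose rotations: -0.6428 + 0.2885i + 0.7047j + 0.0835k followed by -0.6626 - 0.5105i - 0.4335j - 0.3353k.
0.9067 + 0.3371i - 0.2424j - 0.0745k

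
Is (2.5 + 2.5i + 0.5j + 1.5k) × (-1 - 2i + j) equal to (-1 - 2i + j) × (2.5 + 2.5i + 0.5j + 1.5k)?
No: pq = 2 - 9i - j + 2k ≠ 2 - 6i + 5j - 5k = qp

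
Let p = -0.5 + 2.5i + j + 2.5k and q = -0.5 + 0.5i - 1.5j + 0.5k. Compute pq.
-0.75 + 2.75i + 0.25j - 5.75k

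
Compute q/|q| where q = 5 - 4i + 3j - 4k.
0.6155 - 0.4924i + 0.3693j - 0.4924k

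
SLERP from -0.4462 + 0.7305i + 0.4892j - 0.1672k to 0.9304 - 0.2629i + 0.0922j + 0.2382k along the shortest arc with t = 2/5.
-0.7157 + 0.601i + 0.281j - 0.2182k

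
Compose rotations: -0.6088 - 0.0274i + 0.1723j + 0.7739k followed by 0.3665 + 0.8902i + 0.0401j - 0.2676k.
0.0015 - 0.4749i - 0.6429j + 0.601k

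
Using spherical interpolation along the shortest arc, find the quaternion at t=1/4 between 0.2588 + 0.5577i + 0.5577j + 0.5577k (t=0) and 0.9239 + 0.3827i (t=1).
0.495 + 0.5764i + 0.4598j + 0.4598k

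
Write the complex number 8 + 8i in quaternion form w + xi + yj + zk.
8 + 8i + 0j + 0k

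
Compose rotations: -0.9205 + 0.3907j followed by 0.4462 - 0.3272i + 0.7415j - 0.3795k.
-0.7004 + 0.4495i - 0.5082j + 0.2215k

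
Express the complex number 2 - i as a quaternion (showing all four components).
2 - i + 0j + 0k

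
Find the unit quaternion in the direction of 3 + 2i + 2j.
0.7276 + 0.4851i + 0.4851j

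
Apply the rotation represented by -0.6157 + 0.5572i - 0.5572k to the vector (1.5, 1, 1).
(-0.738, 1.473, -1.238)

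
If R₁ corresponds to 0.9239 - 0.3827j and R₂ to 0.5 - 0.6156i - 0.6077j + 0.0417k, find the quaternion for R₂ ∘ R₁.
0.2294 - 0.5528i - 0.7528j + 0.2741k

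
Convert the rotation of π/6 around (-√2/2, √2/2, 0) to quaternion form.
0.9659 - 0.183i + 0.183j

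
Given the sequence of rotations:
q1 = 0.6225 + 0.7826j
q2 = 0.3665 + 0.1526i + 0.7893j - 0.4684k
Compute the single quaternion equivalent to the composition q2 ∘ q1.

q2 · q1 = -0.3896 + 0.4616i + 0.7782j - 0.1722k
-0.3896 + 0.4616i + 0.7782j - 0.1722k


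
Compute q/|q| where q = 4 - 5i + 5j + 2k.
0.4781 - 0.5976i + 0.5976j + 0.239k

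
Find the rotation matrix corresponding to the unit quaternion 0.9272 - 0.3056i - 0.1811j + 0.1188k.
[[0.9062, -0.1096, -0.4084], [0.331, 0.785, 0.5237], [0.2632, -0.6097, 0.7476]]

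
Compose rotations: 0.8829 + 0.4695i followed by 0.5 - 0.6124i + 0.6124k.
0.729 - 0.3059i + 0.2875j + 0.5407k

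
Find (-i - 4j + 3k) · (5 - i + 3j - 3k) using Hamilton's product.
20 - 2i - 26j + 8k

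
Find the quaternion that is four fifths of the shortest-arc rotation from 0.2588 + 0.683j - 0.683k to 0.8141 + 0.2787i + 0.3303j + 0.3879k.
0.8159 + 0.2545i + 0.493j + 0.1628k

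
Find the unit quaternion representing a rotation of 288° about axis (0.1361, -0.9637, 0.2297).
-0.809 + 0.08i - 0.5664j + 0.135k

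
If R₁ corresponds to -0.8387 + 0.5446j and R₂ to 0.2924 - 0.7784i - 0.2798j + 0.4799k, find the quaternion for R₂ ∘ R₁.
-0.0929 + 0.3915i + 0.3939j - 0.8264k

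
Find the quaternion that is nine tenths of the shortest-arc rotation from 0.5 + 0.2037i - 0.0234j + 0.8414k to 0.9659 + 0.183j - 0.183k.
0.9829 + 0.0266i + 0.1708j - 0.0638k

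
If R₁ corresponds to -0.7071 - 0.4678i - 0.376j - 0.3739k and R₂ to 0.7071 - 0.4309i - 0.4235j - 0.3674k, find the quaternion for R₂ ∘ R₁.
-0.9982 - 0.0059i + 0.0443j - 0.0407k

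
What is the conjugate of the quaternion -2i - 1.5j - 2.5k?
2i + 1.5j + 2.5k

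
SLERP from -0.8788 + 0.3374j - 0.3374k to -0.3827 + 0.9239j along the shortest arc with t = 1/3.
-0.7727 + 0.587j - 0.2417k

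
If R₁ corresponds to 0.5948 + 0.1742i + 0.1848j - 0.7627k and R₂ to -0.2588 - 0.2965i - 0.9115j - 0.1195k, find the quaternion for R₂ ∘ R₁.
-0.025 + 0.4958i - 0.8369j + 0.2303k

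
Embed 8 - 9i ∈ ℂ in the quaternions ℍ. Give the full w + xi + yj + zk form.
8 - 9i + 0j + 0k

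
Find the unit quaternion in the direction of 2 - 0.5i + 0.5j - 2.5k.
0.61 - 0.1525i + 0.1525j - 0.7625k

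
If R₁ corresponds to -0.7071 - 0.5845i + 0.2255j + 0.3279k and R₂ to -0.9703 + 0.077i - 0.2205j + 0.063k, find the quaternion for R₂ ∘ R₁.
0.7602 + 0.4262i - 0.125j - 0.4742k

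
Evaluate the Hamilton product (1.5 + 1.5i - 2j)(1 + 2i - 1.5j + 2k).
-4.5 + 0.5i - 7.25j + 4.75k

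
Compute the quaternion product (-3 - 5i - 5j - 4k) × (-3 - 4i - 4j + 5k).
-11 - 14i + 68j - 3k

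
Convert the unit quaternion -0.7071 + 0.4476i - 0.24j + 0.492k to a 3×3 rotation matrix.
[[0.4007, 0.4809, 0.7798], [-0.9106, 0.1152, 0.3968], [0.101, -0.8692, 0.4841]]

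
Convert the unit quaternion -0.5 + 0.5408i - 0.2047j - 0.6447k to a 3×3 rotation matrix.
[[0.0849, -0.8661, -0.4926], [0.4233, -0.4162, 0.8047], [-0.902, -0.2769, 0.3313]]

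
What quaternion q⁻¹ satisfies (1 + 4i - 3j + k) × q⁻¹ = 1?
0.037 - 0.1481i + 0.1111j - 0.037k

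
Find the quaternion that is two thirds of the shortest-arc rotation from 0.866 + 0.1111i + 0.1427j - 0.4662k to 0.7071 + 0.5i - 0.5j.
0.8424 + 0.4048i - 0.3082j - 0.1775k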